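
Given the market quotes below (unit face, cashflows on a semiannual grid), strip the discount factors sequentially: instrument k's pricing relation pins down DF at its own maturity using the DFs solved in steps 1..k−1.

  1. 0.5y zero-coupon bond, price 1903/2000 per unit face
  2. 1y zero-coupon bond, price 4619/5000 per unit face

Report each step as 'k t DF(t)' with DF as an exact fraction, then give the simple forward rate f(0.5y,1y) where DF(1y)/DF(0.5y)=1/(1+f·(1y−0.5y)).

1 1/2 1903/2000
2 1 4619/5000
f(0.5y,1y) = ((1903/2000)/(4619/5000) − 1)/(1/2) = 277/4619 ≈ 5.9970%

step 1 [0.5y] zero: DF = P = 1903/2000 ≈ 0.951500
step 2 [1y] zero: DF = P = 4619/5000 ≈ 0.923800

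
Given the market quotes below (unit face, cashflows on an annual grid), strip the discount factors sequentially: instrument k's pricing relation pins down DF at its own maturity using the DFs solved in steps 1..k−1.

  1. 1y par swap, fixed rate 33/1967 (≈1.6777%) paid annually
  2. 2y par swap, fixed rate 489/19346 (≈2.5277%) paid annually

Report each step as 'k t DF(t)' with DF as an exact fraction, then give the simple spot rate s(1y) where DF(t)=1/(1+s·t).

1 1 1967/2000
2 2 9511/10000
s(1y) = (1/(1967/2000) − 1)/(1) = 33/1967 ≈ 1.6777%

step 1 [1y] swap r/1=33/1967: DF=(1 − 33/1967·(0))/(1+33/1967) = 1967/2000 ≈ 0.983500
step 2 [2y] swap r/1=489/19346: DF=(1 − 489/19346·(0.983500))/(1+489/19346) = 9511/10000 ≈ 0.951100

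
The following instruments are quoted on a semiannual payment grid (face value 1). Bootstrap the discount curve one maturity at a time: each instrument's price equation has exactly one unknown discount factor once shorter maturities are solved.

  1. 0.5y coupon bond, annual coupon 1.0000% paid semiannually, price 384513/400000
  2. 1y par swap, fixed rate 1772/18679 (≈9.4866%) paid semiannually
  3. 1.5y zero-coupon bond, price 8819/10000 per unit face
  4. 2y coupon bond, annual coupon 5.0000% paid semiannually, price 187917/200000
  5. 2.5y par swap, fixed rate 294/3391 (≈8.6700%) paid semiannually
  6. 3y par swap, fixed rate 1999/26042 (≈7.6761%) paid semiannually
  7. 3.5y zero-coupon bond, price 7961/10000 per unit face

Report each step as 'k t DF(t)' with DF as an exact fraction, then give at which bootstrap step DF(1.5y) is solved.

step 1 [0.5y] bond c/2=1/200: DF=(384513/400000 − 1/200·(0))/(1+1/200) = 1913/2000 ≈ 0.956500
step 2 [1y] swap r/2=886/18679: DF=(1 − 886/18679·(0.956500))/(1+886/18679) = 4557/5000 ≈ 0.911400
step 3 [1.5y] zero: DF = P = 8819/10000 ≈ 0.881900
step 4 [2y] bond c/2=1/40: DF=(187917/200000 − 1/40·(0.956500+0.911400+0.881900))/(1+1/40) = 531/625 ≈ 0.849600
step 5 [2.5y] swap r/2=147/3391: DF=(1 − 147/3391·(0.956500+0.911400+0.881900+0.849600))/(1+147/3391) = 8089/10000 ≈ 0.808900
step 6 [3y] swap r/2=1999/52084: DF=(1 − 1999/52084·(0.956500+0.911400+0.881900+0.849600+0.808900))/(1+1999/52084) = 8001/10000 ≈ 0.800100
step 7 [3.5y] zero: DF = P = 7961/10000 ≈ 0.796100

1 1/2 1913/2000
2 1 4557/5000
3 3/2 8819/10000
4 2 531/625
5 5/2 8089/10000
6 3 8001/10000
7 7/2 7961/10000
DF(1.5y) is solved at step 3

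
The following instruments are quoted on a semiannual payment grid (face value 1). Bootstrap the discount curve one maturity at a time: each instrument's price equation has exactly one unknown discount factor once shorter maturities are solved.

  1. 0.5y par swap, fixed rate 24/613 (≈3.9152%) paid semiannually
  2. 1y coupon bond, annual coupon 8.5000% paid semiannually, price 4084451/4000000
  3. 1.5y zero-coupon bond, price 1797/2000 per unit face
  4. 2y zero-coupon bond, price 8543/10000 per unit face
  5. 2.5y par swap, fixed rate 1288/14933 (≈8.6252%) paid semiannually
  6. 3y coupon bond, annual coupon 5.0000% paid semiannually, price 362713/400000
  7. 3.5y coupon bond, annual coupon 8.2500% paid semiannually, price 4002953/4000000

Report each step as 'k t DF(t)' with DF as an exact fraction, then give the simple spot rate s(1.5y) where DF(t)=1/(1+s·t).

step 1 [0.5y] swap r/2=12/613: DF=(1 − 12/613·(0))/(1+12/613) = 613/625 ≈ 0.980800
step 2 [1y] bond c/2=17/400: DF=(4084451/4000000 − 17/400·(0.980800))/(1+17/400) = 1879/2000 ≈ 0.939500
step 3 [1.5y] zero: DF = P = 1797/2000 ≈ 0.898500
step 4 [2y] zero: DF = P = 8543/10000 ≈ 0.854300
step 5 [2.5y] swap r/2=644/14933: DF=(1 − 644/14933·(0.980800+0.939500+0.898500+0.854300))/(1+644/14933) = 2017/2500 ≈ 0.806800
step 6 [3y] bond c/2=1/40: DF=(362713/400000 − 1/40·(0.980800+0.939500+0.898500+0.854300+0.806800))/(1+1/40) = 3877/5000 ≈ 0.775400
step 7 [3.5y] bond c/2=33/800: DF=(4002953/4000000 − 33/800·(0.980800+0.939500+0.898500+0.854300+0.806800+0.775400))/(1+33/800) = 7529/10000 ≈ 0.752900

1 1/2 613/625
2 1 1879/2000
3 3/2 1797/2000
4 2 8543/10000
5 5/2 2017/2500
6 3 3877/5000
7 7/2 7529/10000
s(1.5y) = (1/(1797/2000) − 1)/(3/2) = 406/5391 ≈ 7.5311%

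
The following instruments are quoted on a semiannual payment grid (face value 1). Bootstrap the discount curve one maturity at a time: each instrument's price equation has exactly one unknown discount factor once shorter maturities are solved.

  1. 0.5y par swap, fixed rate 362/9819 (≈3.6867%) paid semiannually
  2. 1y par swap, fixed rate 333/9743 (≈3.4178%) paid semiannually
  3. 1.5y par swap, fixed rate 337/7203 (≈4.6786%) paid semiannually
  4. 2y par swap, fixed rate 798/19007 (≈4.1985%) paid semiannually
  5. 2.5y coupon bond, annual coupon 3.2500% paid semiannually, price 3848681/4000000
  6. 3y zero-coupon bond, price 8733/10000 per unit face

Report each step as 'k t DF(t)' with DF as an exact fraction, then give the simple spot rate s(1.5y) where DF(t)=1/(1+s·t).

step 1 [0.5y] swap r/2=181/9819: DF=(1 − 181/9819·(0))/(1+181/9819) = 9819/10000 ≈ 0.981900
step 2 [1y] swap r/2=333/19486: DF=(1 − 333/19486·(0.981900))/(1+333/19486) = 9667/10000 ≈ 0.966700
step 3 [1.5y] swap r/2=337/14406: DF=(1 − 337/14406·(0.981900+0.966700))/(1+337/14406) = 4663/5000 ≈ 0.932600
step 4 [2y] swap r/2=399/19007: DF=(1 − 399/19007·(0.981900+0.966700+0.932600))/(1+399/19007) = 4601/5000 ≈ 0.920200
step 5 [2.5y] bond c/2=13/800: DF=(3848681/4000000 − 13/800·(0.981900+0.966700+0.932600+0.920200))/(1+13/800) = 443/500 ≈ 0.886000
step 6 [3y] zero: DF = P = 8733/10000 ≈ 0.873300

1 1/2 9819/10000
2 1 9667/10000
3 3/2 4663/5000
4 2 4601/5000
5 5/2 443/500
6 3 8733/10000
s(1.5y) = (1/(4663/5000) − 1)/(3/2) = 674/13989 ≈ 4.8181%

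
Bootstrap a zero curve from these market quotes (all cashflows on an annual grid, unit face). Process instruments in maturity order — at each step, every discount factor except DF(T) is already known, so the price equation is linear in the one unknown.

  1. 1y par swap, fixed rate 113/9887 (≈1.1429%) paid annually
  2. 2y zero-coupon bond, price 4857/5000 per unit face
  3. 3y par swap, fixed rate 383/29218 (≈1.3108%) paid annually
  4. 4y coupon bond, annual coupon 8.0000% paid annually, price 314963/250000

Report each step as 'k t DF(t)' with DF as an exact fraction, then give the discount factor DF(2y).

1 1 9887/10000
2 2 4857/5000
3 3 9617/10000
4 4 9501/10000
DF(2y) = 4857/5000 ≈ 0.971400

step 1 [1y] swap r/1=113/9887: DF=(1 − 113/9887·(0))/(1+113/9887) = 9887/10000 ≈ 0.988700
step 2 [2y] zero: DF = P = 4857/5000 ≈ 0.971400
step 3 [3y] swap r/1=383/29218: DF=(1 − 383/29218·(0.988700+0.971400))/(1+383/29218) = 9617/10000 ≈ 0.961700
step 4 [4y] bond c/1=2/25: DF=(314963/250000 − 2/25·(0.988700+0.971400+0.961700))/(1+2/25) = 9501/10000 ≈ 0.950100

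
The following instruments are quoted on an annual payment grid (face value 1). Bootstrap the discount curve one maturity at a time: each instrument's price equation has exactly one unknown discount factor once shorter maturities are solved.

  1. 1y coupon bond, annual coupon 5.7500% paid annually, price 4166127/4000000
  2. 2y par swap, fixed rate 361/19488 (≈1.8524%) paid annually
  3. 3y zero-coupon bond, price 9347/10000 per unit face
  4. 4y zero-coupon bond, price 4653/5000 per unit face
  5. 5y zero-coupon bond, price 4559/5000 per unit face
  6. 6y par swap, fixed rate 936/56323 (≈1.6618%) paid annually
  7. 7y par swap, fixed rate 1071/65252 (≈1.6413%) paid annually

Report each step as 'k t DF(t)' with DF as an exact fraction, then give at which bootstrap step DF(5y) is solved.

step 1 [1y] bond c/1=23/400: DF=(4166127/4000000 − 23/400·(0))/(1+23/400) = 9849/10000 ≈ 0.984900
step 2 [2y] swap r/1=361/19488: DF=(1 − 361/19488·(0.984900))/(1+361/19488) = 9639/10000 ≈ 0.963900
step 3 [3y] zero: DF = P = 9347/10000 ≈ 0.934700
step 4 [4y] zero: DF = P = 4653/5000 ≈ 0.930600
step 5 [5y] zero: DF = P = 4559/5000 ≈ 0.911800
step 6 [6y] swap r/1=936/56323: DF=(1 − 936/56323·(0.984900+0.963900+0.934700+0.930600+0.911800))/(1+936/56323) = 1133/1250 ≈ 0.906400
step 7 [7y] swap r/1=1071/65252: DF=(1 − 1071/65252·(0.984900+0.963900+0.934700+0.930600+0.911800+0.906400))/(1+1071/65252) = 8929/10000 ≈ 0.892900

1 1 9849/10000
2 2 9639/10000
3 3 9347/10000
4 4 4653/5000
5 5 4559/5000
6 6 1133/1250
7 7 8929/10000
DF(5y) is solved at step 5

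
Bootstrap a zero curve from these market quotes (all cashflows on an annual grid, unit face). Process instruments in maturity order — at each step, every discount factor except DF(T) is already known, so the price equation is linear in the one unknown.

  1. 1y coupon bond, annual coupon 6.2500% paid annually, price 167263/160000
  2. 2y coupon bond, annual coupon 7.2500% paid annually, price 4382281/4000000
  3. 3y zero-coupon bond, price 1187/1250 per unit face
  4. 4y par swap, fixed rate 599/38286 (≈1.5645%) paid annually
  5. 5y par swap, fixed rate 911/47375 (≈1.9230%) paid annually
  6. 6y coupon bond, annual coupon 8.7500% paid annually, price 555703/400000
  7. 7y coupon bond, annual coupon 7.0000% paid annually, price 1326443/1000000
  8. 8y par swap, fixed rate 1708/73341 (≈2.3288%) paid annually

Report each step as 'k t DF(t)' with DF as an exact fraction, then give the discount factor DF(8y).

1 1 9839/10000
2 2 191/200
3 3 1187/1250
4 4 9401/10000
5 5 9089/10000
6 6 8963/10000
7 7 8711/10000
8 8 2073/2500
DF(8y) = 2073/2500 ≈ 0.829200

step 1 [1y] bond c/1=1/16: DF=(167263/160000 − 1/16·(0))/(1+1/16) = 9839/10000 ≈ 0.983900
step 2 [2y] bond c/1=29/400: DF=(4382281/4000000 − 29/400·(0.983900))/(1+29/400) = 191/200 ≈ 0.955000
step 3 [3y] zero: DF = P = 1187/1250 ≈ 0.949600
step 4 [4y] swap r/1=599/38286: DF=(1 − 599/38286·(0.983900+0.955000+0.949600))/(1+599/38286) = 9401/10000 ≈ 0.940100
step 5 [5y] swap r/1=911/47375: DF=(1 − 911/47375·(0.983900+0.955000+0.949600+0.940100))/(1+911/47375) = 9089/10000 ≈ 0.908900
step 6 [6y] bond c/1=7/80: DF=(555703/400000 − 7/80·(0.983900+0.955000+0.949600+0.940100+0.908900))/(1+7/80) = 8963/10000 ≈ 0.896300
step 7 [7y] bond c/1=7/100: DF=(1326443/1000000 − 7/100·(0.983900+0.955000+0.949600+0.940100+0.908900+0.896300))/(1+7/100) = 8711/10000 ≈ 0.871100
step 8 [8y] swap r/1=1708/73341: DF=(1 − 1708/73341·(0.983900+0.955000+0.949600+0.940100+0.908900+0.896300+0.871100))/(1+1708/73341) = 2073/2500 ≈ 0.829200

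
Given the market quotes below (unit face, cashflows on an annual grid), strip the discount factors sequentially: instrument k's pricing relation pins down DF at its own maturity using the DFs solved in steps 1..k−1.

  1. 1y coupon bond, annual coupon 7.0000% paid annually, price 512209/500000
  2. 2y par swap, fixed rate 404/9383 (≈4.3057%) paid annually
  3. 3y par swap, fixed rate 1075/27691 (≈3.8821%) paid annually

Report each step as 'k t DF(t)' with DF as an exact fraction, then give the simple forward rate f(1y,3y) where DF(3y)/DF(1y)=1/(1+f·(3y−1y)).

step 1 [1y] bond c/1=7/100: DF=(512209/500000 − 7/100·(0))/(1+7/100) = 4787/5000 ≈ 0.957400
step 2 [2y] swap r/1=404/9383: DF=(1 − 404/9383·(0.957400))/(1+404/9383) = 1149/1250 ≈ 0.919200
step 3 [3y] swap r/1=1075/27691: DF=(1 − 1075/27691·(0.957400+0.919200))/(1+1075/27691) = 357/400 ≈ 0.892500

1 1 4787/5000
2 2 1149/1250
3 3 357/400
f(1y,3y) = ((4787/5000)/(357/400) − 1)/(2) = 649/17850 ≈ 3.6359%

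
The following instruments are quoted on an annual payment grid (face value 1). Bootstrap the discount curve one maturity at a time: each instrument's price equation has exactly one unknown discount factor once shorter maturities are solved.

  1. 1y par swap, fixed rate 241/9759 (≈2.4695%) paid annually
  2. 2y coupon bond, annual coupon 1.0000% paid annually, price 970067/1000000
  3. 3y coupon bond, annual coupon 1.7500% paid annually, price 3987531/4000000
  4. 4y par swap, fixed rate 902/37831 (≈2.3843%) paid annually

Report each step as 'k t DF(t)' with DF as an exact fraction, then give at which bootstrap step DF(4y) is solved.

step 1 [1y] swap r/1=241/9759: DF=(1 − 241/9759·(0))/(1+241/9759) = 9759/10000 ≈ 0.975900
step 2 [2y] bond c/1=1/100: DF=(970067/1000000 − 1/100·(0.975900))/(1+1/100) = 2377/2500 ≈ 0.950800
step 3 [3y] bond c/1=7/400: DF=(3987531/4000000 − 7/400·(0.975900+0.950800))/(1+7/400) = 4733/5000 ≈ 0.946600
step 4 [4y] swap r/1=902/37831: DF=(1 − 902/37831·(0.975900+0.950800+0.946600))/(1+902/37831) = 4549/5000 ≈ 0.909800

1 1 9759/10000
2 2 2377/2500
3 3 4733/5000
4 4 4549/5000
DF(4y) is solved at step 4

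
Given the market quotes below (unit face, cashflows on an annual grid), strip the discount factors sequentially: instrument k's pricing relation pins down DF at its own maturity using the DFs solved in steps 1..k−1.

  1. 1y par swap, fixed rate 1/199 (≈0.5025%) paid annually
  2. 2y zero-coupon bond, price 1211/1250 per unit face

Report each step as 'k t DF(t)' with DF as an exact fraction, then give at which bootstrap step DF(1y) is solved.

1 1 199/200
2 2 1211/1250
DF(1y) is solved at step 1

step 1 [1y] swap r/1=1/199: DF=(1 − 1/199·(0))/(1+1/199) = 199/200 ≈ 0.995000
step 2 [2y] zero: DF = P = 1211/1250 ≈ 0.968800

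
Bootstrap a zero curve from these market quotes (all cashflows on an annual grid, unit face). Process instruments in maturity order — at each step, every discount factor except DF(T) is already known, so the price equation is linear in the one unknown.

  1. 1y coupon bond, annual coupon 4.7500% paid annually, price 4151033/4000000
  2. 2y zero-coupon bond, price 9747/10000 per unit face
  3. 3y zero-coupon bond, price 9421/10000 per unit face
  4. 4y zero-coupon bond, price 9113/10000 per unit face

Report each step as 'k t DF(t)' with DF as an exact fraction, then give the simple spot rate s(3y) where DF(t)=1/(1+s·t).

step 1 [1y] bond c/1=19/400: DF=(4151033/4000000 − 19/400·(0))/(1+19/400) = 9907/10000 ≈ 0.990700
step 2 [2y] zero: DF = P = 9747/10000 ≈ 0.974700
step 3 [3y] zero: DF = P = 9421/10000 ≈ 0.942100
step 4 [4y] zero: DF = P = 9113/10000 ≈ 0.911300

1 1 9907/10000
2 2 9747/10000
3 3 9421/10000
4 4 9113/10000
s(3y) = (1/(9421/10000) − 1)/(3) = 193/9421 ≈ 2.0486%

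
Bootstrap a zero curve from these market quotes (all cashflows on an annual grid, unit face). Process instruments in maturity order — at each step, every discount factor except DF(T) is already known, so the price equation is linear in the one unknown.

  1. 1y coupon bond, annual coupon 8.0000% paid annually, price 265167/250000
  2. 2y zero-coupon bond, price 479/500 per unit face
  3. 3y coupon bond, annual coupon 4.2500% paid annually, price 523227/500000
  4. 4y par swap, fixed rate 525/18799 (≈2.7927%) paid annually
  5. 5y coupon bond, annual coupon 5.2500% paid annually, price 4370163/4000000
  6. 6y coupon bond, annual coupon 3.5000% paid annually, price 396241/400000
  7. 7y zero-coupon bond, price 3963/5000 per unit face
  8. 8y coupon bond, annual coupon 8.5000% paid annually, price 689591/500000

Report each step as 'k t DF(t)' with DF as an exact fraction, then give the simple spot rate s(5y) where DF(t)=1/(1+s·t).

step 1 [1y] bond c/1=2/25: DF=(265167/250000 − 2/25·(0))/(1+2/25) = 9821/10000 ≈ 0.982100
step 2 [2y] zero: DF = P = 479/500 ≈ 0.958000
step 3 [3y] bond c/1=17/400: DF=(523227/500000 − 17/400·(0.982100+0.958000))/(1+17/400) = 9247/10000 ≈ 0.924700
step 4 [4y] swap r/1=525/18799: DF=(1 − 525/18799·(0.982100+0.958000+0.924700))/(1+525/18799) = 179/200 ≈ 0.895000
step 5 [5y] bond c/1=21/400: DF=(4370163/4000000 − 21/400·(0.982100+0.958000+0.924700+0.895000))/(1+21/400) = 1701/2000 ≈ 0.850500
step 6 [6y] bond c/1=7/200: DF=(396241/400000 − 7/200·(0.982100+0.958000+0.924700+0.895000+0.850500))/(1+7/200) = 2003/2500 ≈ 0.801200
step 7 [7y] zero: DF = P = 3963/5000 ≈ 0.792600
step 8 [8y] bond c/1=17/200: DF=(689591/500000 − 17/200·(0.982100+0.958000+0.924700+0.895000+0.850500+0.801200+0.792600))/(1+17/200) = 7851/10000 ≈ 0.785100

1 1 9821/10000
2 2 479/500
3 3 9247/10000
4 4 179/200
5 5 1701/2000
6 6 2003/2500
7 7 3963/5000
8 8 7851/10000
s(5y) = (1/(1701/2000) − 1)/(5) = 299/8505 ≈ 3.5156%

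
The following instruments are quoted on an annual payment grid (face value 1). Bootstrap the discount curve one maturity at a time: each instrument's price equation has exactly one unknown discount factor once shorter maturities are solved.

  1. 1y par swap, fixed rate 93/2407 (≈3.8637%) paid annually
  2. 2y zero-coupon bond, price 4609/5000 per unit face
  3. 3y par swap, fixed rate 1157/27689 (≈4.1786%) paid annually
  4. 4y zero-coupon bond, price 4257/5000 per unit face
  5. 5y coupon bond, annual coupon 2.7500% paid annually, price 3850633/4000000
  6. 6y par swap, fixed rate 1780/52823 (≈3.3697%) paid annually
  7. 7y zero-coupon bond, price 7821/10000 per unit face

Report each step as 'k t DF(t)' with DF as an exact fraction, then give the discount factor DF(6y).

1 1 2407/2500
2 2 4609/5000
3 3 8843/10000
4 4 4257/5000
5 5 21/25
6 6 411/500
7 7 7821/10000
DF(6y) = 411/500 ≈ 0.822000

step 1 [1y] swap r/1=93/2407: DF=(1 − 93/2407·(0))/(1+93/2407) = 2407/2500 ≈ 0.962800
step 2 [2y] zero: DF = P = 4609/5000 ≈ 0.921800
step 3 [3y] swap r/1=1157/27689: DF=(1 − 1157/27689·(0.962800+0.921800))/(1+1157/27689) = 8843/10000 ≈ 0.884300
step 4 [4y] zero: DF = P = 4257/5000 ≈ 0.851400
step 5 [5y] bond c/1=11/400: DF=(3850633/4000000 − 11/400·(0.962800+0.921800+0.884300+0.851400))/(1+11/400) = 21/25 ≈ 0.840000
step 6 [6y] swap r/1=1780/52823: DF=(1 − 1780/52823·(0.962800+0.921800+0.884300+0.851400+0.840000))/(1+1780/52823) = 411/500 ≈ 0.822000
step 7 [7y] zero: DF = P = 7821/10000 ≈ 0.782100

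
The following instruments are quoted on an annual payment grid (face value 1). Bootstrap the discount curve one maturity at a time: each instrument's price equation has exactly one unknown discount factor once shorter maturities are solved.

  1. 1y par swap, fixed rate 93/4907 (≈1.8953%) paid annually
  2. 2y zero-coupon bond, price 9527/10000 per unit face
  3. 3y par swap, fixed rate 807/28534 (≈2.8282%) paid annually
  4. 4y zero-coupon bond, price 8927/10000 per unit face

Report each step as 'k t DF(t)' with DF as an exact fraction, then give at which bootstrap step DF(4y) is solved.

1 1 4907/5000
2 2 9527/10000
3 3 9193/10000
4 4 8927/10000
DF(4y) is solved at step 4

step 1 [1y] swap r/1=93/4907: DF=(1 − 93/4907·(0))/(1+93/4907) = 4907/5000 ≈ 0.981400
step 2 [2y] zero: DF = P = 9527/10000 ≈ 0.952700
step 3 [3y] swap r/1=807/28534: DF=(1 − 807/28534·(0.981400+0.952700))/(1+807/28534) = 9193/10000 ≈ 0.919300
step 4 [4y] zero: DF = P = 8927/10000 ≈ 0.892700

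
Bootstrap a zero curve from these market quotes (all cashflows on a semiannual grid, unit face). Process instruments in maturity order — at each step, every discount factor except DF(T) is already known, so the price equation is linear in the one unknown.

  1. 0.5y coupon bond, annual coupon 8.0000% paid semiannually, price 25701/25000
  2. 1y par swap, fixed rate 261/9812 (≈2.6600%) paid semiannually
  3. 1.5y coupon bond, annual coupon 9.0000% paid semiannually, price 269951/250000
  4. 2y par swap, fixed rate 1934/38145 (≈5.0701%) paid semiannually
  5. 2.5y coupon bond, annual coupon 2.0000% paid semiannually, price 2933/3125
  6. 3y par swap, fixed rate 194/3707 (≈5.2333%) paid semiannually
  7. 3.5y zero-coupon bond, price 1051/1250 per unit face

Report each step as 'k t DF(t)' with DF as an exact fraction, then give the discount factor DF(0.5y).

1 1/2 1977/2000
2 1 9739/10000
3 3/2 593/625
4 2 9033/10000
5 5/2 1783/2000
6 3 1709/2000
7 7/2 1051/1250
DF(0.5y) = 1977/2000 ≈ 0.988500

step 1 [0.5y] bond c/2=1/25: DF=(25701/25000 − 1/25·(0))/(1+1/25) = 1977/2000 ≈ 0.988500
step 2 [1y] swap r/2=261/19624: DF=(1 − 261/19624·(0.988500))/(1+261/19624) = 9739/10000 ≈ 0.973900
step 3 [1.5y] bond c/2=9/200: DF=(269951/250000 − 9/200·(0.988500+0.973900))/(1+9/200) = 593/625 ≈ 0.948800
step 4 [2y] swap r/2=967/38145: DF=(1 − 967/38145·(0.988500+0.973900+0.948800))/(1+967/38145) = 9033/10000 ≈ 0.903300
step 5 [2.5y] bond c/2=1/100: DF=(2933/3125 − 1/100·(0.988500+0.973900+0.948800+0.903300))/(1+1/100) = 1783/2000 ≈ 0.891500
step 6 [3y] swap r/2=97/3707: DF=(1 − 97/3707·(0.988500+0.973900+0.948800+0.903300+0.891500))/(1+97/3707) = 1709/2000 ≈ 0.854500
step 7 [3.5y] zero: DF = P = 1051/1250 ≈ 0.840800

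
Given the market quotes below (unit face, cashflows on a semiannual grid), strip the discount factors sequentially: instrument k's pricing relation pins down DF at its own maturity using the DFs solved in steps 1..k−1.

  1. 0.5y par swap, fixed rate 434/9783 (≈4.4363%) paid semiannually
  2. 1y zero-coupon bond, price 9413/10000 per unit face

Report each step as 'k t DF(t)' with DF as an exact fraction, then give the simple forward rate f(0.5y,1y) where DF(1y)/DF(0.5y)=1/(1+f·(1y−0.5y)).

1 1/2 9783/10000
2 1 9413/10000
f(0.5y,1y) = ((9783/10000)/(9413/10000) − 1)/(1/2) = 740/9413 ≈ 7.8615%

step 1 [0.5y] swap r/2=217/9783: DF=(1 − 217/9783·(0))/(1+217/9783) = 9783/10000 ≈ 0.978300
step 2 [1y] zero: DF = P = 9413/10000 ≈ 0.941300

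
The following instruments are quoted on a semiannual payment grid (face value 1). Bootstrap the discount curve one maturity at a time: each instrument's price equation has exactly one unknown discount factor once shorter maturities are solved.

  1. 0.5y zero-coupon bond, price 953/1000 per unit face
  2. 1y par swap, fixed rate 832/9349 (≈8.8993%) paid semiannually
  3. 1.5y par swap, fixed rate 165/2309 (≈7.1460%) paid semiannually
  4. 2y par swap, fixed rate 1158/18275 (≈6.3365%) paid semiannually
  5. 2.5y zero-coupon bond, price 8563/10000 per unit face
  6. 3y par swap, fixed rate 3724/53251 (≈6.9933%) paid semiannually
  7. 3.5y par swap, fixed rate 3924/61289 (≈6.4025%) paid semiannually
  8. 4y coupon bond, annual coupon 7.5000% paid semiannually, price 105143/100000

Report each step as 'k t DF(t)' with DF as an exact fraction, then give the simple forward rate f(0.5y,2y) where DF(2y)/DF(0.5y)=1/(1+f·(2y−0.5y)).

step 1 [0.5y] zero: DF = P = 953/1000 ≈ 0.953000
step 2 [1y] swap r/2=416/9349: DF=(1 − 416/9349·(0.953000))/(1+416/9349) = 573/625 ≈ 0.916800
step 3 [1.5y] swap r/2=165/4618: DF=(1 − 165/4618·(0.953000+0.916800))/(1+165/4618) = 901/1000 ≈ 0.901000
step 4 [2y] swap r/2=579/18275: DF=(1 − 579/18275·(0.953000+0.916800+0.901000))/(1+579/18275) = 4421/5000 ≈ 0.884200
step 5 [2.5y] zero: DF = P = 8563/10000 ≈ 0.856300
step 6 [3y] swap r/2=1862/53251: DF=(1 − 1862/53251·(0.953000+0.916800+0.901000+0.884200+0.856300))/(1+1862/53251) = 4069/5000 ≈ 0.813800
step 7 [3.5y] swap r/2=1962/61289: DF=(1 − 1962/61289·(0.953000+0.916800+0.901000+0.884200+0.856300+0.813800))/(1+1962/61289) = 4019/5000 ≈ 0.803800
step 8 [4y] bond c/2=3/80: DF=(105143/100000 − 3/80·(0.953000+0.916800+0.901000+0.884200+0.856300+0.813800+0.803800))/(1+3/80) = 7919/10000 ≈ 0.791900

1 1/2 953/1000
2 1 573/625
3 3/2 901/1000
4 2 4421/5000
5 5/2 8563/10000
6 3 4069/5000
7 7/2 4019/5000
8 4 7919/10000
f(0.5y,2y) = ((953/1000)/(4421/5000) − 1)/(3/2) = 688/13263 ≈ 5.1874%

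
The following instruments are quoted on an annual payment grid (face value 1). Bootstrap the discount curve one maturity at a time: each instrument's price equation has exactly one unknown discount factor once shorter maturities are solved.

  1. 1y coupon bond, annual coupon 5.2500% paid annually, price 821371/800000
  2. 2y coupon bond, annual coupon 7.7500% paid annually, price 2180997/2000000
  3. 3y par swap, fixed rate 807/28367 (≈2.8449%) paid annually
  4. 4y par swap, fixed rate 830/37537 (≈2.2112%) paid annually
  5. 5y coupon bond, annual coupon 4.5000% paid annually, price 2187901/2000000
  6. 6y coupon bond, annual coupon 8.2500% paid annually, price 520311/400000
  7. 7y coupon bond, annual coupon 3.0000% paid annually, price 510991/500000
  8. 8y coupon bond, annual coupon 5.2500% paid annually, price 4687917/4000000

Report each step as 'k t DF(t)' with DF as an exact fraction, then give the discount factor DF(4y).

step 1 [1y] bond c/1=21/400: DF=(821371/800000 − 21/400·(0))/(1+21/400) = 1951/2000 ≈ 0.975500
step 2 [2y] bond c/1=31/400: DF=(2180997/2000000 − 31/400·(0.975500))/(1+31/400) = 9419/10000 ≈ 0.941900
step 3 [3y] swap r/1=807/28367: DF=(1 − 807/28367·(0.975500+0.941900))/(1+807/28367) = 9193/10000 ≈ 0.919300
step 4 [4y] swap r/1=830/37537: DF=(1 − 830/37537·(0.975500+0.941900+0.919300))/(1+830/37537) = 917/1000 ≈ 0.917000
step 5 [5y] bond c/1=9/200: DF=(2187901/2000000 − 9/200·(0.975500+0.941900+0.919300+0.917000))/(1+9/200) = 2213/2500 ≈ 0.885200
step 6 [6y] bond c/1=33/400: DF=(520311/400000 − 33/400·(0.975500+0.941900+0.919300+0.917000+0.885200))/(1+33/400) = 8481/10000 ≈ 0.848100
step 7 [7y] bond c/1=3/100: DF=(510991/500000 − 3/100·(0.975500+0.941900+0.919300+0.917000+0.885200+0.848100))/(1+3/100) = 2081/2500 ≈ 0.832400
step 8 [8y] bond c/1=21/400: DF=(4687917/4000000 − 21/400·(0.975500+0.941900+0.919300+0.917000+0.885200+0.848100+0.832400))/(1+21/400) = 7983/10000 ≈ 0.798300

1 1 1951/2000
2 2 9419/10000
3 3 9193/10000
4 4 917/1000
5 5 2213/2500
6 6 8481/10000
7 7 2081/2500
8 8 7983/10000
DF(4y) = 917/1000 ≈ 0.917000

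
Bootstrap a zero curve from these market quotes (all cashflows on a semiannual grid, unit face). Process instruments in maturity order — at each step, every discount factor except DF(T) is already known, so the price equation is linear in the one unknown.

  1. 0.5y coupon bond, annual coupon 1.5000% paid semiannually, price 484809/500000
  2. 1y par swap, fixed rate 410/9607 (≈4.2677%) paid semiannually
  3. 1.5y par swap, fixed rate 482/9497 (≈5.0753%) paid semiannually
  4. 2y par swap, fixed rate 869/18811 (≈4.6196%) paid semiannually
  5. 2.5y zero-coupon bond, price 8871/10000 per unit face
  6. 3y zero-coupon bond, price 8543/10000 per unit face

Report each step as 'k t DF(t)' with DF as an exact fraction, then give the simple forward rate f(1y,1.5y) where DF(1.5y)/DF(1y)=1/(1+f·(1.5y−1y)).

step 1 [0.5y] bond c/2=3/400: DF=(484809/500000 − 3/400·(0))/(1+3/400) = 1203/1250 ≈ 0.962400
step 2 [1y] swap r/2=205/9607: DF=(1 − 205/9607·(0.962400))/(1+205/9607) = 959/1000 ≈ 0.959000
step 3 [1.5y] swap r/2=241/9497: DF=(1 − 241/9497·(0.962400+0.959000))/(1+241/9497) = 9277/10000 ≈ 0.927700
step 4 [2y] swap r/2=869/37622: DF=(1 − 869/37622·(0.962400+0.959000+0.927700))/(1+869/37622) = 9131/10000 ≈ 0.913100
step 5 [2.5y] zero: DF = P = 8871/10000 ≈ 0.887100
step 6 [3y] zero: DF = P = 8543/10000 ≈ 0.854300

1 1/2 1203/1250
2 1 959/1000
3 3/2 9277/10000
4 2 9131/10000
5 5/2 8871/10000
6 3 8543/10000
f(1y,1.5y) = ((959/1000)/(9277/10000) − 1)/(1/2) = 626/9277 ≈ 6.7479%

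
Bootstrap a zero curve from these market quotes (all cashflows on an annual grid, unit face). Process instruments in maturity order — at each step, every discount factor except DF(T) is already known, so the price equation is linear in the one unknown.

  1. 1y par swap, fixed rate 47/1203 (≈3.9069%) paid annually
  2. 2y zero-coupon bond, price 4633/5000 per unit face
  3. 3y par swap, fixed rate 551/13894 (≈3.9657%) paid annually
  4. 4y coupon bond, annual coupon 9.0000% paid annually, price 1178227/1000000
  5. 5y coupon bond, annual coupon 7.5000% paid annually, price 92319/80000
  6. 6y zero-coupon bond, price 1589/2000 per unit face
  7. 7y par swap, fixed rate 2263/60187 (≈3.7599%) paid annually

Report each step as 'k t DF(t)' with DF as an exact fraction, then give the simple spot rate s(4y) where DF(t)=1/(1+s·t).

1 1 1203/1250
2 2 4633/5000
3 3 4449/5000
4 4 1703/2000
5 5 4101/5000
6 6 1589/2000
7 7 7737/10000
s(4y) = (1/(1703/2000) − 1)/(4) = 297/6812 ≈ 4.3600%

step 1 [1y] swap r/1=47/1203: DF=(1 − 47/1203·(0))/(1+47/1203) = 1203/1250 ≈ 0.962400
step 2 [2y] zero: DF = P = 4633/5000 ≈ 0.926600
step 3 [3y] swap r/1=551/13894: DF=(1 − 551/13894·(0.962400+0.926600))/(1+551/13894) = 4449/5000 ≈ 0.889800
step 4 [4y] bond c/1=9/100: DF=(1178227/1000000 − 9/100·(0.962400+0.926600+0.889800))/(1+9/100) = 1703/2000 ≈ 0.851500
step 5 [5y] bond c/1=3/40: DF=(92319/80000 − 3/40·(0.962400+0.926600+0.889800+0.851500))/(1+3/40) = 4101/5000 ≈ 0.820200
step 6 [6y] zero: DF = P = 1589/2000 ≈ 0.794500
step 7 [7y] swap r/1=2263/60187: DF=(1 − 2263/60187·(0.962400+0.926600+0.889800+0.851500+0.820200+0.794500))/(1+2263/60187) = 7737/10000 ≈ 0.773700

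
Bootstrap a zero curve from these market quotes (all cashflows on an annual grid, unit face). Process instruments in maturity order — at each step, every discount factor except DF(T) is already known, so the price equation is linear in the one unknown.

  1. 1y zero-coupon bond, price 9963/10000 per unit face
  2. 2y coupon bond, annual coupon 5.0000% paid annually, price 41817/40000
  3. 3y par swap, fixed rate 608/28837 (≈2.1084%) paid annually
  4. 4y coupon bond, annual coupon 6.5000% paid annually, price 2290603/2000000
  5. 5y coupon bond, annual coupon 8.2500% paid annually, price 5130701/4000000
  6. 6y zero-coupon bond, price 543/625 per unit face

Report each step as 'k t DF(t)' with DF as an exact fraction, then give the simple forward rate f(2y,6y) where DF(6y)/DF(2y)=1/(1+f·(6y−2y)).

1 1 9963/10000
2 2 4741/5000
3 3 587/625
4 4 4497/5000
5 5 4483/5000
6 6 543/625
f(2y,6y) = ((4741/5000)/(543/625) − 1)/(4) = 397/17376 ≈ 2.2848%

step 1 [1y] zero: DF = P = 9963/10000 ≈ 0.996300
step 2 [2y] bond c/1=1/20: DF=(41817/40000 − 1/20·(0.996300))/(1+1/20) = 4741/5000 ≈ 0.948200
step 3 [3y] swap r/1=608/28837: DF=(1 − 608/28837·(0.996300+0.948200))/(1+608/28837) = 587/625 ≈ 0.939200
step 4 [4y] bond c/1=13/200: DF=(2290603/2000000 − 13/200·(0.996300+0.948200+0.939200))/(1+13/200) = 4497/5000 ≈ 0.899400
step 5 [5y] bond c/1=33/400: DF=(5130701/4000000 − 33/400·(0.996300+0.948200+0.939200+0.899400))/(1+33/400) = 4483/5000 ≈ 0.896600
step 6 [6y] zero: DF = P = 543/625 ≈ 0.868800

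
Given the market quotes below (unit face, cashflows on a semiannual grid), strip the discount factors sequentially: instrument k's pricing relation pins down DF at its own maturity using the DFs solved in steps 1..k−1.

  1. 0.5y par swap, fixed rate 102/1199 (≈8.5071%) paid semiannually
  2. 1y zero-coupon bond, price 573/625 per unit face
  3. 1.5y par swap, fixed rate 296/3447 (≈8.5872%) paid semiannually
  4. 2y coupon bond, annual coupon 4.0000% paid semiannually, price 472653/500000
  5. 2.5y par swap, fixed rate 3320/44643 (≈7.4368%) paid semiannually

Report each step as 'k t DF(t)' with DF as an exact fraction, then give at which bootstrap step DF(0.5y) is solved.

step 1 [0.5y] swap r/2=51/1199: DF=(1 − 51/1199·(0))/(1+51/1199) = 1199/1250 ≈ 0.959200
step 2 [1y] zero: DF = P = 573/625 ≈ 0.916800
step 3 [1.5y] swap r/2=148/3447: DF=(1 − 148/3447·(0.959200+0.916800))/(1+148/3447) = 551/625 ≈ 0.881600
step 4 [2y] bond c/2=1/50: DF=(472653/500000 − 1/50·(0.959200+0.916800+0.881600))/(1+1/50) = 8727/10000 ≈ 0.872700
step 5 [2.5y] swap r/2=1660/44643: DF=(1 − 1660/44643·(0.959200+0.916800+0.881600+0.872700))/(1+1660/44643) = 417/500 ≈ 0.834000

1 1/2 1199/1250
2 1 573/625
3 3/2 551/625
4 2 8727/10000
5 5/2 417/500
DF(0.5y) is solved at step 1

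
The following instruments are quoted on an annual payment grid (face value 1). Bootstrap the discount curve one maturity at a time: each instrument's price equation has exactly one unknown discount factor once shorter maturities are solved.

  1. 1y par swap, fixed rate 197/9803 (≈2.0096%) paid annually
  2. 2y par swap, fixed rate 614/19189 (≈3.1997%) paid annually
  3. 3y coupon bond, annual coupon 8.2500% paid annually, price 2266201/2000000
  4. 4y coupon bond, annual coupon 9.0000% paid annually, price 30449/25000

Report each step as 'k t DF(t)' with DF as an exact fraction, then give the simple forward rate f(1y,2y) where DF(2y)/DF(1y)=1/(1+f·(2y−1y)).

1 1 9803/10000
2 2 4693/5000
3 3 1801/2000
4 4 4423/5000
f(1y,2y) = ((9803/10000)/(4693/5000) − 1)/(1) = 417/9386 ≈ 4.4428%

step 1 [1y] swap r/1=197/9803: DF=(1 − 197/9803·(0))/(1+197/9803) = 9803/10000 ≈ 0.980300
step 2 [2y] swap r/1=614/19189: DF=(1 − 614/19189·(0.980300))/(1+614/19189) = 4693/5000 ≈ 0.938600
step 3 [3y] bond c/1=33/400: DF=(2266201/2000000 − 33/400·(0.980300+0.938600))/(1+33/400) = 1801/2000 ≈ 0.900500
step 4 [4y] bond c/1=9/100: DF=(30449/25000 − 9/100·(0.980300+0.938600+0.900500))/(1+9/100) = 4423/5000 ≈ 0.884600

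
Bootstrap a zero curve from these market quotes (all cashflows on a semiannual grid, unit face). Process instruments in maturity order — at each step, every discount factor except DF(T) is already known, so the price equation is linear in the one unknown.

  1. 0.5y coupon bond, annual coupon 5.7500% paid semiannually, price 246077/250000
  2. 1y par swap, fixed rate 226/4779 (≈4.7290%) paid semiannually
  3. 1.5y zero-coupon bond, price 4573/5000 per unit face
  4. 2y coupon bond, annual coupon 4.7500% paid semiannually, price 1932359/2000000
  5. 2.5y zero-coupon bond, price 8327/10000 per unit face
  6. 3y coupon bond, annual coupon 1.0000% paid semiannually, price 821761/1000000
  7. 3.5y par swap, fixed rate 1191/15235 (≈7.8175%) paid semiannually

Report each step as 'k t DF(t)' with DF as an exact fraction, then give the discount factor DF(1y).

1 1/2 598/625
2 1 2387/2500
3 3/2 4573/5000
4 2 4391/5000
5 5/2 8327/10000
6 3 7951/10000
7 7/2 3809/5000
DF(1y) = 2387/2500 ≈ 0.954800

step 1 [0.5y] bond c/2=23/800: DF=(246077/250000 − 23/800·(0))/(1+23/800) = 598/625 ≈ 0.956800
step 2 [1y] swap r/2=113/4779: DF=(1 − 113/4779·(0.956800))/(1+113/4779) = 2387/2500 ≈ 0.954800
step 3 [1.5y] zero: DF = P = 4573/5000 ≈ 0.914600
step 4 [2y] bond c/2=19/800: DF=(1932359/2000000 − 19/800·(0.956800+0.954800+0.914600))/(1+19/800) = 4391/5000 ≈ 0.878200
step 5 [2.5y] zero: DF = P = 8327/10000 ≈ 0.832700
step 6 [3y] bond c/2=1/200: DF=(821761/1000000 − 1/200·(0.956800+0.954800+0.914600+0.878200+0.832700))/(1+1/200) = 7951/10000 ≈ 0.795100
step 7 [3.5y] swap r/2=1191/30470: DF=(1 − 1191/30470·(0.956800+0.954800+0.914600+0.878200+0.832700+0.795100))/(1+1191/30470) = 3809/5000 ≈ 0.761800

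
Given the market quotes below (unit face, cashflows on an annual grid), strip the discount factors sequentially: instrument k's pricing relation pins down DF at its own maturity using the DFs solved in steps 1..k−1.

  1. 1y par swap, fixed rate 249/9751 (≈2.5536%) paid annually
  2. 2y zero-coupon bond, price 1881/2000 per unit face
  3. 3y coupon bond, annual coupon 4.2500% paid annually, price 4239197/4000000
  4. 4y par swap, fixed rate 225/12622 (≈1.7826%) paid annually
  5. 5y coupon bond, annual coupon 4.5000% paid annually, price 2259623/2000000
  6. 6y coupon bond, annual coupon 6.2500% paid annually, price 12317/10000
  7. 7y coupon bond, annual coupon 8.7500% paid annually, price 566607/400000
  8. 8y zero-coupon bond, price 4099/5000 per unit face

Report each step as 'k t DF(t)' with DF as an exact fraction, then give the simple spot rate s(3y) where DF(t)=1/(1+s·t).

1 1 9751/10000
2 2 1881/2000
3 3 1877/2000
4 4 373/400
5 5 9181/10000
6 6 353/400
7 7 853/1000
8 8 4099/5000
s(3y) = (1/(1877/2000) − 1)/(3) = 41/1877 ≈ 2.1843%

step 1 [1y] swap r/1=249/9751: DF=(1 − 249/9751·(0))/(1+249/9751) = 9751/10000 ≈ 0.975100
step 2 [2y] zero: DF = P = 1881/2000 ≈ 0.940500
step 3 [3y] bond c/1=17/400: DF=(4239197/4000000 − 17/400·(0.975100+0.940500))/(1+17/400) = 1877/2000 ≈ 0.938500
step 4 [4y] swap r/1=225/12622: DF=(1 − 225/12622·(0.975100+0.940500+0.938500))/(1+225/12622) = 373/400 ≈ 0.932500
step 5 [5y] bond c/1=9/200: DF=(2259623/2000000 − 9/200·(0.975100+0.940500+0.938500+0.932500))/(1+9/200) = 9181/10000 ≈ 0.918100
step 6 [6y] bond c/1=1/16: DF=(12317/10000 − 1/16·(0.975100+0.940500+0.938500+0.932500+0.918100))/(1+1/16) = 353/400 ≈ 0.882500
step 7 [7y] bond c/1=7/80: DF=(566607/400000 − 7/80·(0.975100+0.940500+0.938500+0.932500+0.918100+0.882500))/(1+7/80) = 853/1000 ≈ 0.853000
step 8 [8y] zero: DF = P = 4099/5000 ≈ 0.819800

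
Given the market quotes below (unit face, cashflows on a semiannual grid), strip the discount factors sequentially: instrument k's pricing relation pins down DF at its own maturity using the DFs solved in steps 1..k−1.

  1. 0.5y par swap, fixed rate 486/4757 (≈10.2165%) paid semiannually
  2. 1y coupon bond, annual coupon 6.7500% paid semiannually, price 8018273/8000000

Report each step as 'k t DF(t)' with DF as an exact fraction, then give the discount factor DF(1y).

1 1/2 4757/5000
2 1 1877/2000
DF(1y) = 1877/2000 ≈ 0.938500

step 1 [0.5y] swap r/2=243/4757: DF=(1 − 243/4757·(0))/(1+243/4757) = 4757/5000 ≈ 0.951400
step 2 [1y] bond c/2=27/800: DF=(8018273/8000000 − 27/800·(0.951400))/(1+27/800) = 1877/2000 ≈ 0.938500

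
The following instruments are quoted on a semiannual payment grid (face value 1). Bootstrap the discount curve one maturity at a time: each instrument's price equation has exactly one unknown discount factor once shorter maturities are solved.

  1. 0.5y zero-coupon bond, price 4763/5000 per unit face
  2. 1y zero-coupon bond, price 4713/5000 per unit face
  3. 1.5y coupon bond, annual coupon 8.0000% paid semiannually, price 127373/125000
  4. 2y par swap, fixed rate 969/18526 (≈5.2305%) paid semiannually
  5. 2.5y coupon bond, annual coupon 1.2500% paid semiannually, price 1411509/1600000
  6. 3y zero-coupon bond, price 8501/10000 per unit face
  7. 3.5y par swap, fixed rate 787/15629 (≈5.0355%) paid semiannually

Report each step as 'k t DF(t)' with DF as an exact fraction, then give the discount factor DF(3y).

step 1 [0.5y] zero: DF = P = 4763/5000 ≈ 0.952600
step 2 [1y] zero: DF = P = 4713/5000 ≈ 0.942600
step 3 [1.5y] bond c/2=1/25: DF=(127373/125000 − 1/25·(0.952600+0.942600))/(1+1/25) = 9069/10000 ≈ 0.906900
step 4 [2y] swap r/2=969/37052: DF=(1 − 969/37052·(0.952600+0.942600+0.906900))/(1+969/37052) = 9031/10000 ≈ 0.903100
step 5 [2.5y] bond c/2=1/160: DF=(1411509/1600000 − 1/160·(0.952600+0.942600+0.906900+0.903100))/(1+1/160) = 8537/10000 ≈ 0.853700
step 6 [3y] zero: DF = P = 8501/10000 ≈ 0.850100
step 7 [3.5y] swap r/2=787/31258: DF=(1 − 787/31258·(0.952600+0.942600+0.906900+0.903100+0.853700+0.850100))/(1+787/31258) = 4213/5000 ≈ 0.842600

1 1/2 4763/5000
2 1 4713/5000
3 3/2 9069/10000
4 2 9031/10000
5 5/2 8537/10000
6 3 8501/10000
7 7/2 4213/5000
DF(3y) = 8501/10000 ≈ 0.850100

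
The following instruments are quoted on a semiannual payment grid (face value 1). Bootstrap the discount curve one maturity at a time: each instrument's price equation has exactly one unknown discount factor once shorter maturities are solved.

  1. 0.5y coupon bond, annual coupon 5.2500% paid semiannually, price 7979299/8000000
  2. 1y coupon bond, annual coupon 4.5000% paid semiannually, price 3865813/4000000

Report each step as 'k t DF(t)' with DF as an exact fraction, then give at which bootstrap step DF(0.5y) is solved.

1 1/2 9719/10000
2 1 4619/5000
DF(0.5y) is solved at step 1

step 1 [0.5y] bond c/2=21/800: DF=(7979299/8000000 − 21/800·(0))/(1+21/800) = 9719/10000 ≈ 0.971900
step 2 [1y] bond c/2=9/400: DF=(3865813/4000000 − 9/400·(0.971900))/(1+9/400) = 4619/5000 ≈ 0.923800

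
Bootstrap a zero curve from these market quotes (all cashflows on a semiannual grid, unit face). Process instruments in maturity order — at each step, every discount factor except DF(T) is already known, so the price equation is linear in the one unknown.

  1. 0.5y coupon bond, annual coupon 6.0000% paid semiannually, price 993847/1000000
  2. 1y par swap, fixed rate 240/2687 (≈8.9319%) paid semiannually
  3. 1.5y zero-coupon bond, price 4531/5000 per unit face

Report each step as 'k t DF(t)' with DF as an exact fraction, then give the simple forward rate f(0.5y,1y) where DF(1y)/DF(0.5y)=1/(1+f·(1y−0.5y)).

1 1/2 9649/10000
2 1 229/250
3 3/2 4531/5000
f(0.5y,1y) = ((9649/10000)/(229/250) − 1)/(1/2) = 489/4580 ≈ 10.6769%

step 1 [0.5y] bond c/2=3/100: DF=(993847/1000000 − 3/100·(0))/(1+3/100) = 9649/10000 ≈ 0.964900
step 2 [1y] swap r/2=120/2687: DF=(1 − 120/2687·(0.964900))/(1+120/2687) = 229/250 ≈ 0.916000
step 3 [1.5y] zero: DF = P = 4531/5000 ≈ 0.906200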